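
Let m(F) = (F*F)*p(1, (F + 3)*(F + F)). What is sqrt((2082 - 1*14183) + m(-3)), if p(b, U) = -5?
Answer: I*sqrt(12146) ≈ 110.21*I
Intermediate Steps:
m(F) = -5*F**2 (m(F) = (F*F)*(-5) = F**2*(-5) = -5*F**2)
sqrt((2082 - 1*14183) + m(-3)) = sqrt((2082 - 1*14183) - 5*(-3)**2) = sqrt((2082 - 14183) - 5*9) = sqrt(-12101 - 45) = sqrt(-12146) = I*sqrt(12146)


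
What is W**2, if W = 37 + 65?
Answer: 10404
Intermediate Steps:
W = 102
W**2 = 102**2 = 10404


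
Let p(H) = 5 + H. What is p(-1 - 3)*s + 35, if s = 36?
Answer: 71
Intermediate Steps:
p(-1 - 3)*s + 35 = (5 + (-1 - 3))*36 + 35 = (5 - 4)*36 + 35 = 1*36 + 35 = 36 + 35 = 71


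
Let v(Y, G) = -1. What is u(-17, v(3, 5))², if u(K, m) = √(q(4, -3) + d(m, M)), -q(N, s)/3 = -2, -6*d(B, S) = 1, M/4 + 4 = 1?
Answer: 35/6 ≈ 5.8333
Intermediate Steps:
M = -12 (M = -16 + 4*1 = -16 + 4 = -12)
d(B, S) = -⅙ (d(B, S) = -⅙*1 = -⅙)
q(N, s) = 6 (q(N, s) = -3*(-2) = 6)
u(K, m) = √210/6 (u(K, m) = √(6 - ⅙) = √(35/6) = √210/6)
u(-17, v(3, 5))² = (√210/6)² = 35/6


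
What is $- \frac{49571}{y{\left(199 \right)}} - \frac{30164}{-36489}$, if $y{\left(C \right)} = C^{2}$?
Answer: $- \frac{614271655}{1445000889} \approx -0.4251$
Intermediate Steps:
$- \frac{49571}{y{\left(199 \right)}} - \frac{30164}{-36489} = - \frac{49571}{199^{2}} - \frac{30164}{-36489} = - \frac{49571}{39601} - - \frac{30164}{36489} = \left(-49571\right) \frac{1}{39601} + \frac{30164}{36489} = - \frac{49571}{39601} + \frac{30164}{36489} = - \frac{614271655}{1445000889}$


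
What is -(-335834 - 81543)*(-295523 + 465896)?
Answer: 71109771621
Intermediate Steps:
-(-335834 - 81543)*(-295523 + 465896) = -(-417377)*170373 = -1*(-71109771621) = 71109771621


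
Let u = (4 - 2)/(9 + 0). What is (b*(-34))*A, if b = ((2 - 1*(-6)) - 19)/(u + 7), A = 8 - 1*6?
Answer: 6732/65 ≈ 103.57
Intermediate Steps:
A = 2 (A = 8 - 6 = 2)
u = 2/9 ≈ 0.22222
b = -99/65 (b = ((2 - 1*(-6)) - 19)/(2/9 + 7) = ((2 + 6) - 19)/(65/9) = (8 - 19)*(9/65) = -11*9/65 = -99/65 ≈ -1.5231)
(b*(-34))*A = -99/65*(-34)*2 = (3366/65)*2 = 6732/65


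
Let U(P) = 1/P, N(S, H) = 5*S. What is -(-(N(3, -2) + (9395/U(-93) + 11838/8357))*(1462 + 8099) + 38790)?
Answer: -69811554725352/8357 ≈ -8.3537e+9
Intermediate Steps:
-(-(N(3, -2) + (9395/U(-93) + 11838/8357))*(1462 + 8099) + 38790) = -(-(5*3 + (9395/(1/(-93)) + 11838/8357))*(1462 + 8099) + 38790) = -(-(15 + (9395/(-1/93) + 11838*(1/8357)))*9561 + 38790) = -(-(15 + (9395*(-93) + 11838/8357))*9561 + 38790) = -(-(15 + (-873735 + 11838/8357))*9561 + 38790) = -(-(15 - 7301791557/8357)*9561 + 38790) = -(-(-7301666202)*9561/8357 + 38790) = -(-1*(-69811230557322/8357) + 38790) = -(69811230557322/8357 + 38790) = -1*69811554725352/8357 = -69811554725352/8357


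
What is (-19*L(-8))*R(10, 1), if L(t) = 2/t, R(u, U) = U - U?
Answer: 0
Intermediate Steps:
R(u, U) = 0
(-19*L(-8))*R(10, 1) = -38/(-8)*0 = -38*(-1)/8*0 = -19*(-¼)*0 = (19/4)*0 = 0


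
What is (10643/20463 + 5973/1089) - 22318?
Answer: -1674091300/75031 ≈ -22312.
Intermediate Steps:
(10643/20463 + 5973/1089) - 22318 = (10643*(1/20463) + 5973*(1/1089)) - 22318 = (10643/20463 + 181/33) - 22318 = 450558/75031 - 22318 = -1674091300/75031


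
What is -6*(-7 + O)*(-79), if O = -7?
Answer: -6636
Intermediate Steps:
-6*(-7 + O)*(-79) = -6*(-7 - 7)*(-79) = -6*(-14)*(-79) = 84*(-79) = -6636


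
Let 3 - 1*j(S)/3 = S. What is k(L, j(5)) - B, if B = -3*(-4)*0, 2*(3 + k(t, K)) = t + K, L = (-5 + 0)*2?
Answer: -11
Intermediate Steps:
j(S) = 9 - 3*S
L = -10 (L = -5*2 = -10)
k(t, K) = -3 + K/2 + t/2 (k(t, K) = -3 + (t + K)/2 = -3 + (K + t)/2 = -3 + (K/2 + t/2) = -3 + K/2 + t/2)
B = 0 (B = 12*0 = 0)
k(L, j(5)) - B = (-3 + (9 - 3*5)/2 + (½)*(-10)) - 1*0 = (-3 + (9 - 15)/2 - 5) + 0 = (-3 + (½)*(-6) - 5) + 0 = (-3 - 3 - 5) + 0 = -11 + 0 = -11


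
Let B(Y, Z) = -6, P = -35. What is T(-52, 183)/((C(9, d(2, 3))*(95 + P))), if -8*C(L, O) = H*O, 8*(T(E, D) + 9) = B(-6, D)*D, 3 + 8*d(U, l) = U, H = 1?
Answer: -156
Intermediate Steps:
d(U, l) = -3/8 + U/8
T(E, D) = -9 - 3*D/4 (T(E, D) = -9 + (-6*D)/8 = -9 - 3*D/4)
C(L, O) = -O/8
T(-52, 183)/((C(9, d(2, 3))*(95 + P))) = (-9 - ¾*183)/(((-(-3/8 + (⅛)*2)/8)*(95 - 35))) = (-9 - 549/4)/((-(-3/8 + ¼)/8*60)) = -585/(4*(-⅛*(-⅛)*60)) = -585/(4*((1/64)*60)) = -585/(4*15/16) = -585/4*16/15 = -156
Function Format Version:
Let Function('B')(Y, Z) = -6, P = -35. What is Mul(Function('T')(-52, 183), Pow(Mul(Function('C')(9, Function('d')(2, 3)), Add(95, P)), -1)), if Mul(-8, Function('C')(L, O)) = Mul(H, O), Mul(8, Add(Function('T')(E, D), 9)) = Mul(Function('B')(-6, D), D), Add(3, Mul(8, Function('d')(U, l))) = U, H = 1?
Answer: -156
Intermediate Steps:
Function('d')(U, l) = Add(Rational(-3, 8), Mul(Rational(1, 8), U))
Function('T')(E, D) = Add(-9, Mul(Rational(-3, 4), D)) (Function('T')(E, D) = Add(-9, Mul(Rational(1, 8), Mul(-6, D))) = Add(-9, Mul(Rational(-3, 4), D)))
Function('C')(L, O) = Mul(Rational(-1, 8), O) (Function('C')(L, O) = Mul(Rational(-1, 8), Mul(1, O)) = Mul(Rational(-1, 8), O))
Mul(Function('T')(-52, 183), Pow(Mul(Function('C')(9, Function('d')(2, 3)), Add(95, P)), -1)) = Mul(Add(-9, Mul(Rational(-3, 4), 183)), Pow(Mul(Mul(Rational(-1, 8), Add(Rational(-3, 8), Mul(Rational(1, 8), 2))), Add(95, -35)), -1)) = Mul(Add(-9, Rational(-549, 4)), Pow(Mul(Mul(Rational(-1, 8), Add(Rational(-3, 8), Rational(1, 4))), 60), -1)) = Mul(Rational(-585, 4), Pow(Mul(Mul(Rational(-1, 8), Rational(-1, 8)), 60), -1)) = Mul(Rational(-585, 4), Pow(Mul(Rational(1, 64), 60), -1)) = Mul(Rational(-585, 4), Pow(Rational(15, 16), -1)) = Mul(Rational(-585, 4), Rational(16, 15)) = -156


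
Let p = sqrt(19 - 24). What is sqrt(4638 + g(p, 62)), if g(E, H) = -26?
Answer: 2*sqrt(1153) ≈ 67.912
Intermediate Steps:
p = I*sqrt(5) (p = sqrt(-5) = I*sqrt(5) ≈ 2.2361*I)
sqrt(4638 + g(p, 62)) = sqrt(4638 - 26) = sqrt(4612) = 2*sqrt(1153)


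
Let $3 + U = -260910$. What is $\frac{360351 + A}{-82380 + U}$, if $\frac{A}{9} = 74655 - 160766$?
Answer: $\frac{138216}{114431} \approx 1.2079$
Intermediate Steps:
$A = -774999$ ($A = 9 \left(74655 - 160766\right) = 9 \left(-86111\right) = -774999$)
$U = -260913$ ($U = -3 - 260910 = -260913$)
$\frac{360351 + A}{-82380 + U} = \frac{360351 - 774999}{-82380 - 260913} = - \frac{414648}{-343293} = \left(-414648\right) \left(- \frac{1}{343293}\right) = \frac{138216}{114431}$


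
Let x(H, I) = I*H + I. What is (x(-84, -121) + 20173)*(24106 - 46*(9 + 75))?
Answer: 611632272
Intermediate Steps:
x(H, I) = I + H*I (x(H, I) = H*I + I = I + H*I)
(x(-84, -121) + 20173)*(24106 - 46*(9 + 75)) = (-121*(1 - 84) + 20173)*(24106 - 46*(9 + 75)) = (-121*(-83) + 20173)*(24106 - 46*84) = (10043 + 20173)*(24106 - 3864) = 30216*20242 = 611632272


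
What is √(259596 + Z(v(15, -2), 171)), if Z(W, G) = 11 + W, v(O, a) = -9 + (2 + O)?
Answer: √259615 ≈ 509.52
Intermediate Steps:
v(O, a) = -7 + O
√(259596 + Z(v(15, -2), 171)) = √(259596 + (11 + (-7 + 15))) = √(259596 + (11 + 8)) = √(259596 + 19) = √259615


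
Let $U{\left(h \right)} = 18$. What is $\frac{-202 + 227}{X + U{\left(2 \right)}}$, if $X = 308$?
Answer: $\frac{25}{326} \approx 0.076687$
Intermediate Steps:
$\frac{-202 + 227}{X + U{\left(2 \right)}} = \frac{-202 + 227}{308 + 18} = \frac{25}{326}$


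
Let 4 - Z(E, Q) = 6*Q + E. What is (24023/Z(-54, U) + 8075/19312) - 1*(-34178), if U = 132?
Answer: 14235747597/416912 ≈ 34146.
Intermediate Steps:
Z(E, Q) = 4 - E - 6*Q (Z(E, Q) = 4 - (6*Q + E) = 4 - (E + 6*Q) = 4 + (-E - 6*Q) = 4 - E - 6*Q)
(24023/Z(-54, U) + 8075/19312) - 1*(-34178) = (24023/(4 - 1*(-54) - 6*132) + 8075/19312) - 1*(-34178) = (24023/(4 + 54 - 792) + 8075*(1/19312)) + 34178 = (24023/(-734) + 475/1136) + 34178 = (24023*(-1/734) + 475/1136) + 34178 = (-24023/734 + 475/1136) + 34178 = -13470739/416912 + 34178 = 14235747597/416912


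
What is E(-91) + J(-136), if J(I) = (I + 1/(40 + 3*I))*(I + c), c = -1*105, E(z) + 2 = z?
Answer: 12027585/368 ≈ 32684.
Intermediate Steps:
E(z) = -2 + z
c = -105
J(I) = (-105 + I)*(I + 1/(40 + 3*I)) (J(I) = (I + 1/(40 + 3*I))*(I - 105) = (I + 1/(40 + 3*I))*(-105 + I) = (-105 + I)*(I + 1/(40 + 3*I)))
E(-91) + J(-136) = (-2 - 91) + (-105 - 4199*(-136) - 275*(-136)² + 3*(-136)³)/(40 + 3*(-136)) = -93 + (-105 + 571064 - 275*18496 + 3*(-2515456))/(40 - 408) = -93 + (-105 + 571064 - 5086400 - 7546368)/(-368) = -93 - 1/368*(-12061809) = -93 + 12061809/368 = 12027585/368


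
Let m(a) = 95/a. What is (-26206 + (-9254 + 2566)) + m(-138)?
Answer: -4539467/138 ≈ -32895.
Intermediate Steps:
(-26206 + (-9254 + 2566)) + m(-138) = (-26206 + (-9254 + 2566)) + 95/(-138) = (-26206 - 6688) + 95*(-1/138) = -32894 - 95/138 = -4539467/138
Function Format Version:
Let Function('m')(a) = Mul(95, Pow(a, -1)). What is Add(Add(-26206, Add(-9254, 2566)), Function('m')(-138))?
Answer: Rational(-4539467, 138) ≈ -32895.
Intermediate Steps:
Add(Add(-26206, Add(-9254, 2566)), Function('m')(-138)) = Add(Add(-26206, Add(-9254, 2566)), Mul(95, Pow(-138, -1))) = Add(Add(-26206, -6688), Mul(95, Rational(-1, 138))) = Add(-32894, Rational(-95, 138)) = Rational(-4539467, 138)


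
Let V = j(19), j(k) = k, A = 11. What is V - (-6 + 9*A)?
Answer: -74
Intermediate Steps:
V = 19
V - (-6 + 9*A) = 19 - (-6 + 9*11) = 19 - (-6 + 99) = 19 - 1*93 = 19 - 93 = -74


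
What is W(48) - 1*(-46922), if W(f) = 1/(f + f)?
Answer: 4504513/96 ≈ 46922.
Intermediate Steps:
W(f) = 1/(2*f)
W(48) - 1*(-46922) = (½)/48 - 1*(-46922) = (½)*(1/48) + 46922 = 1/96 + 46922 = 4504513/96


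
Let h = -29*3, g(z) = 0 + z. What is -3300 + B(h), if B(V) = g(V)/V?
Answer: -3299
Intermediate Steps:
g(z) = z
h = -87
B(V) = 1 (B(V) = V/V = 1)
-3300 + B(h) = -3300 + 1 = -3299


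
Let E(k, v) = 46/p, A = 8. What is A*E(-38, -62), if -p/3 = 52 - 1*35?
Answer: -368/51 ≈ -7.2157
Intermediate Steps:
p = -51 (p = -3*(52 - 1*35) = -3*(52 - 35) = -3*17 = -51)
E(k, v) = -46/51 (E(k, v) = 46/(-51) = 46*(-1/51) = -46/51)
A*E(-38, -62) = 8*(-46/51) = -368/51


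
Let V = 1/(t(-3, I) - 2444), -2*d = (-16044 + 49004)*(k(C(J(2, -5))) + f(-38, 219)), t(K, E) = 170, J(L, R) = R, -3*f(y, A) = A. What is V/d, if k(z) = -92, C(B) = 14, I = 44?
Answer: -1/6183460800 ≈ -1.6172e-10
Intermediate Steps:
f(y, A) = -A/3
d = 2719200 (d = -(-16044 + 49004)*(-92 - ⅓*219)/2 = -16480*(-92 - 73) = -16480*(-165) = -½*(-5438400) = 2719200)
V = -1/2274 (V = 1/(170 - 2444) = 1/(-2274) = -1/2274 ≈ -0.00043975)
V/d = -1/2274/2719200 = -1/2274*1/2719200 = -1/6183460800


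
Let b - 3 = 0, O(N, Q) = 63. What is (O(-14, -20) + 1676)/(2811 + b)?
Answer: 1739/2814 ≈ 0.61798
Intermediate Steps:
b = 3 (b = 3 + 0 = 3)
(O(-14, -20) + 1676)/(2811 + b) = (63 + 1676)/(2811 + 3) = 1739/2814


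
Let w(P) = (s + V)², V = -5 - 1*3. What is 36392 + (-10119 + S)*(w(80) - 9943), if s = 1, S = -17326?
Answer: 271577222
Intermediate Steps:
V = -8 (V = -5 - 3 = -8)
w(P) = 49 (w(P) = (1 - 8)² = (-7)² = 49)
36392 + (-10119 + S)*(w(80) - 9943) = 36392 + (-10119 - 17326)*(49 - 9943) = 36392 - 27445*(-9894) = 36392 + 271540830 = 271577222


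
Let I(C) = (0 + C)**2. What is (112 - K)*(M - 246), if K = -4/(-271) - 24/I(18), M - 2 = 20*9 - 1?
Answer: -53295970/7317 ≈ -7283.9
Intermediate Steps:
M = 181 (M = 2 + (20*9 - 1) = 2 + (180 - 1) = 2 + 179 = 181)
I(C) = C**2
K = -434/7317 (K = -4/(-271) - 24/(18**2) = -4*(-1/271) - 24/324 = 4/271 - 24*1/324 = 4/271 - 2/27 = -434/7317 ≈ -0.059314)
(112 - K)*(M - 246) = (112 - 1*(-434/7317))*(181 - 246) = (112 + 434/7317)*(-65) = (819938/7317)*(-65) = -53295970/7317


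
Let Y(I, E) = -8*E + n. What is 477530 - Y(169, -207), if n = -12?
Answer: 475886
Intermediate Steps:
Y(I, E) = -12 - 8*E (Y(I, E) = -8*E - 12 = -12 - 8*E)
477530 - Y(169, -207) = 477530 - (-12 - 8*(-207)) = 477530 - (-12 + 1656) = 477530 - 1*1644 = 477530 - 1644 = 475886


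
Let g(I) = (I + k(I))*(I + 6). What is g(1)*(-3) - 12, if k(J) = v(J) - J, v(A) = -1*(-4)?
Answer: -96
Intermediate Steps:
v(A) = 4
k(J) = 4 - J
g(I) = 24 + 4*I (g(I) = (I + (4 - I))*(I + 6) = 4*(6 + I) = 24 + 4*I)
g(1)*(-3) - 12 = (24 + 4*1)*(-3) - 12 = (24 + 4)*(-3) - 12 = 28*(-3) - 12 = -84 - 12 = -96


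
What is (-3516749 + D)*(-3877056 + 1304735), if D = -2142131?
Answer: 14556455860480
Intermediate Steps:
(-3516749 + D)*(-3877056 + 1304735) = (-3516749 - 2142131)*(-3877056 + 1304735) = -5658880*(-2572321) = 14556455860480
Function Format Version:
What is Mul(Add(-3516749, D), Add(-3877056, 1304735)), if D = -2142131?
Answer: 14556455860480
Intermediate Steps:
Mul(Add(-3516749, D), Add(-3877056, 1304735)) = Mul(Add(-3516749, -2142131), Add(-3877056, 1304735)) = Mul(-5658880, -2572321) = 14556455860480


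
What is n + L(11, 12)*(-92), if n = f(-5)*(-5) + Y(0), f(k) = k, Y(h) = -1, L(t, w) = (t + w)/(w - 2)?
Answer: -938/5 ≈ -187.60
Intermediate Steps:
L(t, w) = (t + w)/(-2 + w)
n = 24 (n = -5*(-5) - 1 = 25 - 1 = 24)
n + L(11, 12)*(-92) = 24 + ((11 + 12)/(-2 + 12))*(-92) = 24 + (23/10)*(-92) = 24 - 1058/5 = -938/5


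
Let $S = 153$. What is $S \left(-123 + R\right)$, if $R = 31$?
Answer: $-14076$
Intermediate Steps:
$S \left(-123 + R\right) = 153 \left(-123 + 31\right) = 153 \left(-92\right) = -14076$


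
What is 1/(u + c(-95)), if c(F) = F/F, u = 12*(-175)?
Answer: -1/2099 ≈ -0.00047642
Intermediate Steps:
u = -2100
c(F) = 1
1/(u + c(-95)) = 1/(-2100 + 1) = 1/(-2099) = -1/2099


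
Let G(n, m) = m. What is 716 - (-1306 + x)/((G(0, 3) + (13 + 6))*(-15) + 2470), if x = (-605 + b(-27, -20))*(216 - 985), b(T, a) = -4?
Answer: 213045/428 ≈ 497.77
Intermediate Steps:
x = 468321 (x = (-605 - 4)*(216 - 985) = -609*(-769) = 468321)
716 - (-1306 + x)/((G(0, 3) + (13 + 6))*(-15) + 2470) = 716 - (-1306 + 468321)/((3 + (13 + 6))*(-15) + 2470) = 716 - 467015/((3 + 19)*(-15) + 2470) = 716 - 467015/(22*(-15) + 2470) = 716 - 467015/(-330 + 2470) = 716 - 467015/2140 = 716 - 1*93403/428 = 716 - 93403/428 = 213045/428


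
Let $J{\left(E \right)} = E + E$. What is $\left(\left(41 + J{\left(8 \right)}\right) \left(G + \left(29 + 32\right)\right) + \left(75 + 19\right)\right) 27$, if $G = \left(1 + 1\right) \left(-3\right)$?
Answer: $87183$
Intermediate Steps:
$G = -6$ ($G = 2 \left(-3\right) = -6$)
$J{\left(E \right)} = 2 E$
$\left(\left(41 + J{\left(8 \right)}\right) \left(G + \left(29 + 32\right)\right) + \left(75 + 19\right)\right) 27 = \left(\left(41 + 2 \cdot 8\right) \left(-6 + \left(29 + 32\right)\right) + \left(75 + 19\right)\right) 27 = \left(\left(41 + 16\right) \left(-6 + 61\right) + 94\right) 27 = \left(57 \cdot 55 + 94\right) 27 = \left(3135 + 94\right) 27 = 3229 \cdot 27 = 87183$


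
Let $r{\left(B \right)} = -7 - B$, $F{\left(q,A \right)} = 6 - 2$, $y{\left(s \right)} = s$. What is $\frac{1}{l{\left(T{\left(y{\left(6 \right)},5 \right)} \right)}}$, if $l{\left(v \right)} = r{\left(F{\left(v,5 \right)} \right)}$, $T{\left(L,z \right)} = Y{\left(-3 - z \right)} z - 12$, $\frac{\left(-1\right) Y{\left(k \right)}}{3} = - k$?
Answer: $- \frac{1}{11} \approx -0.090909$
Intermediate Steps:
$Y{\left(k \right)} = 3 k$ ($Y{\left(k \right)} = - 3 \left(- k\right) = 3 k$)
$T{\left(L,z \right)} = -12 + z \left(-9 - 3 z\right)$ ($T{\left(L,z \right)} = 3 \left(-3 - z\right) z - 12 = \left(-9 - 3 z\right) z - 12 = z \left(-9 - 3 z\right) - 12 = -12 + z \left(-9 - 3 z\right)$)
$F{\left(q,A \right)} = 4$
$l{\left(v \right)} = -11$ ($l{\left(v \right)} = -7 - 4 = -11$)
$\frac{1}{l{\left(T{\left(y{\left(6 \right)},5 \right)} \right)}} = \frac{1}{-11} = - \frac{1}{11}$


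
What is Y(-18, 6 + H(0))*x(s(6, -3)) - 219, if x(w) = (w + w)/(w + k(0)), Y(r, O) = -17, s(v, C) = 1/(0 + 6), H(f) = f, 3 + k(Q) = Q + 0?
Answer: -217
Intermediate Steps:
k(Q) = -3 + Q (k(Q) = -3 + (Q + 0) = -3 + Q)
s(v, C) = 1/6
x(w) = 2*w/(-3 + w) (x(w) = (w + w)/(w + (-3 + 0)) = (2*w)/(w - 3) = (2*w)/(-3 + w) = 2*w/(-3 + w))
Y(-18, 6 + H(0))*x(s(6, -3)) - 219 = -34/(6*(-3 + 1/6)) - 219 = -34/(6*(-17/6)) - 219 = -34*(-6)/(6*17) - 219 = -17*(-2/17) - 219 = 2 - 219 = -217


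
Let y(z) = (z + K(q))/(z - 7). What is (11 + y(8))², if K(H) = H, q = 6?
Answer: 625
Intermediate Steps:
y(z) = (6 + z)/(-7 + z) (y(z) = (z + 6)/(z - 7) = (6 + z)/(-7 + z))
(11 + y(8))² = (11 + (6 + 8)/(-7 + 8))² = (11 + 14/1)² = (11 + 1*14)² = (11 + 14)² = 25² = 625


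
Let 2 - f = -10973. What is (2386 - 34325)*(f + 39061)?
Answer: -1598099804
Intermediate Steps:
f = 10975 (f = 2 - 1*(-10973) = 2 + 10973 = 10975)
(2386 - 34325)*(f + 39061) = (2386 - 34325)*(10975 + 39061) = -31939*50036 = -1598099804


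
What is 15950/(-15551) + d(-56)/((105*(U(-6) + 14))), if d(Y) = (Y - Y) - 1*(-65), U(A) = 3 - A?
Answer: -7501687/7511133 ≈ -0.99874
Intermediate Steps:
d(Y) = 65 (d(Y) = 0 + 65 = 65)
15950/(-15551) + d(-56)/((105*(U(-6) + 14))) = 15950/(-15551) + 65/((105*((3 - 1*(-6)) + 14))) = 15950*(-1/15551) + 65/((105*((3 + 6) + 14))) = -15950/15551 + 65/((105*(9 + 14))) = -15950/15551 + 65/((105*23)) = -15950/15551 + 65/2415 = -15950/15551 + 65*(1/2415) = -15950/15551 + 13/483 = -7501687/7511133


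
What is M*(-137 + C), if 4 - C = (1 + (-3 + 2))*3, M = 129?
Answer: -17157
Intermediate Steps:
C = 4 (C = 4 - (1 + (-3 + 2))*3 = 4 - (1 - 1)*3 = 4 - 0*3 = 4 - 1*0 = 4 + 0 = 4)
M*(-137 + C) = 129*(-137 + 4) = 129*(-133) = -17157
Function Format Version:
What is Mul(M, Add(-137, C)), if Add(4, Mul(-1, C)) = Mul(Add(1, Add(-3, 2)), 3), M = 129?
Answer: -17157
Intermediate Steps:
C = 4 (C = Add(4, Mul(-1, Mul(Add(1, Add(-3, 2)), 3))) = Add(4, Mul(-1, Mul(Add(1, -1), 3))) = Add(4, Mul(-1, Mul(0, 3))) = Add(4, Mul(-1, 0)) = Add(4, 0) = 4)
Mul(M, Add(-137, C)) = Mul(129, Add(-137, 4)) = Mul(129, -133) = -17157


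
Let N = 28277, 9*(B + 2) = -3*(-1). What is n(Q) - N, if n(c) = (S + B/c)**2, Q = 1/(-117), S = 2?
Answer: 10532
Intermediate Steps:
B = -5/3 (B = -2 + (-3*(-1))/9 = -2 + (1/9)*3 = -2 + 1/3 = -5/3 ≈ -1.6667)
Q = -1/117 ≈ -0.0085470
n(c) = (2 - 5/(3*c))**2
n(Q) - N = (-5 + 6*(-1/117))**2/(9*(-1/117)**2) - 1*28277 = (1/9)*13689*(-5 - 2/39)**2 - 28277 = (1/9)*13689*(-197/39)**2 - 28277 = (1/9)*13689*(38809/1521) - 28277 = 38809 - 28277 = 10532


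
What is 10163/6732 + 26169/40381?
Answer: 53323801/24713172 ≈ 2.1577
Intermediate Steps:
10163/6732 + 26169/40381 = 10163*(1/6732) + 26169*(1/40381) = 10163/6732 + 2379/3671 = 53323801/24713172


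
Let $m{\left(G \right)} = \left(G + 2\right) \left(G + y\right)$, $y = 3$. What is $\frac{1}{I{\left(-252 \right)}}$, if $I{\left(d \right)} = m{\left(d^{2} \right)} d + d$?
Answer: $- \frac{1}{1016335036836} \approx -9.8393 \cdot 10^{-13}$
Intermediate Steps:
$m{\left(G \right)} = \left(2 + G\right) \left(3 + G\right)$ ($m{\left(G \right)} = \left(G + 2\right) \left(G + 3\right) = \left(2 + G\right) \left(3 + G\right)$)
$I{\left(d \right)} = d + d \left(6 + d^{4} + 5 d^{2}\right)$ ($I{\left(d \right)} = \left(6 + \left(d^{2}\right)^{2} + 5 d^{2}\right) d + d = \left(6 + d^{4} + 5 d^{2}\right) d + d = d \left(6 + d^{4} + 5 d^{2}\right) + d = d + d \left(6 + d^{4} + 5 d^{2}\right)$)
$\frac{1}{I{\left(-252 \right)}} = \frac{1}{\left(-252\right) \left(7 + \left(-252\right)^{4} + 5 \left(-252\right)^{2}\right)} = \frac{1}{\left(-252\right) \left(7 + 4032758016 + 5 \cdot 63504\right)} = \frac{1}{\left(-252\right) \left(7 + 4032758016 + 317520\right)} = \frac{1}{\left(-252\right) 4033075543} = \frac{1}{-1016335036836} = - \frac{1}{1016335036836}$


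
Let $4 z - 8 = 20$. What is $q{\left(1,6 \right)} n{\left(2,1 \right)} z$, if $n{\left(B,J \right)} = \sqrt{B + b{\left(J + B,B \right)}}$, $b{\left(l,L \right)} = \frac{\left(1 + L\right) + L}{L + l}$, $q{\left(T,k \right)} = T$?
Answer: $7 \sqrt{3} \approx 12.124$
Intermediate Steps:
$z = 7$ ($z = 2 + \frac{1}{4} \cdot 20 = 2 + 5 = 7$)
$b{\left(l,L \right)} = \frac{1 + 2 L}{L + l}$
$n{\left(B,J \right)} = \sqrt{B + \frac{1 + 2 B}{J + 2 B}}$ ($n{\left(B,J \right)} = \sqrt{B + \frac{1 + 2 B}{B + \left(J + B\right)}} = \sqrt{B + \frac{1 + 2 B}{B + \left(B + J\right)}} = \sqrt{B + \frac{1 + 2 B}{J + 2 B}}$)
$q{\left(1,6 \right)} n{\left(2,1 \right)} z = 1 \sqrt{\frac{1 + 2 \cdot 2 + 2 \left(1 + 2 \cdot 2\right)}{1 + 2 \cdot 2}} \cdot 7 = 1 \sqrt{\frac{1 + 4 + 2 \left(1 + 4\right)}{1 + 4}} \cdot 7 = 1 \sqrt{\frac{1 + 4 + 2 \cdot 5}{5}} \cdot 7 = 1 \sqrt{\frac{1 + 4 + 10}{5}} \cdot 7 = 1 \sqrt{\frac{1}{5} \cdot 15} \cdot 7 = 1 \sqrt{3} \cdot 7 = \sqrt{3} \cdot 7 = 7 \sqrt{3}$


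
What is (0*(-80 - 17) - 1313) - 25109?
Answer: -26422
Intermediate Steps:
(0*(-80 - 17) - 1313) - 25109 = (0*(-97) - 1313) - 25109 = (0 - 1313) - 25109 = -1313 - 25109 = -26422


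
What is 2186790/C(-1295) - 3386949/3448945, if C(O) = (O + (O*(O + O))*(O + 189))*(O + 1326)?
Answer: -25966434066982057/26441221520126035 ≈ -0.98204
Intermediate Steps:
C(O) = (1326 + O)*(O + 2*O²*(189 + O)) (C(O) = (O + (O*(2*O))*(189 + O))*(1326 + O) = (O + (2*O²)*(189 + O))*(1326 + O) = (O + 2*O²*(189 + O))*(1326 + O) = (1326 + O)*(O + 2*O²*(189 + O)))
2186790/C(-1295) - 3386949/3448945 = 2186790/((-1295*(1326 + 2*(-1295)³ + 3030*(-1295)² + 501229*(-1295)))) - 3386949/3448945 = 2186790/((-1295*(1326 + 2*(-2171747375) + 3030*1677025 - 649091555))) - 3386949*1/3448945 = 2186790/((-1295*(1326 - 4343494750 + 5081385750 - 649091555))) - 3386949/3448945 = 2186790/((-1295*88800771)) - 3386949/3448945 = 2186790/(-114996998445) - 3386949/3448945 = 2186790*(-1/114996998445) - 3386949/3448945 = -145786/7666466563 - 3386949/3448945 = -25966434066982057/26441221520126035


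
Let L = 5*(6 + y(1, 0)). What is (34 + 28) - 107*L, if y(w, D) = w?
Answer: -3683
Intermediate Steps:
L = 35 (L = 5*(6 + 1) = 5*7 = 35)
(34 + 28) - 107*L = (34 + 28) - 107*35 = 62 - 3745 = -3683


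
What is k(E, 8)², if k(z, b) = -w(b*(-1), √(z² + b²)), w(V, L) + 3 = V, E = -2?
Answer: 121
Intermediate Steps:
w(V, L) = -3 + V
k(z, b) = 3 + b (k(z, b) = -(-3 + b*(-1)) = -(-3 - b) = 3 + b)
k(E, 8)² = (3 + 8)² = 11² = 121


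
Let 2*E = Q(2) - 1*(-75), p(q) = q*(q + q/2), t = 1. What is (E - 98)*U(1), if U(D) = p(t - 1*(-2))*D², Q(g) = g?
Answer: -3213/4 ≈ -803.25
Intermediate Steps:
p(q) = 3*q²/2 (p(q) = q*(q + q*(½)) = q*(q + q/2) = q*(3*q/2) = 3*q²/2)
E = 77/2 (E = (2 - 1*(-75))/2 = (2 + 75)/2 = (½)*77 = 77/2 ≈ 38.500)
U(D) = 27*D²/2 (U(D) = (3*(1 - 1*(-2))²/2)*D² = (3*(1 + 2)²/2)*D² = ((3/2)*3²)*D² = ((3/2)*9)*D² = 27*D²/2)
(E - 98)*U(1) = (77/2 - 98)*((27/2)*1²) = -3213/4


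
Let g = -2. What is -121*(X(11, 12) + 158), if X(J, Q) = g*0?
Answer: -19118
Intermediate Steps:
X(J, Q) = 0 (X(J, Q) = -2*0 = 0)
-121*(X(11, 12) + 158) = -121*(0 + 158) = -121*158 = -19118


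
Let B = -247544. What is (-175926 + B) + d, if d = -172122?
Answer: -595592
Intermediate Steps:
(-175926 + B) + d = (-175926 - 247544) - 172122 = -423470 - 172122 = -595592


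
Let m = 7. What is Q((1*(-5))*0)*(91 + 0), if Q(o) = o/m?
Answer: 0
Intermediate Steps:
Q(o) = o/7
Q((1*(-5))*0)*(91 + 0) = (((1*(-5))*0)/7)*(91 + 0) = ((-5*0)/7)*91 = ((1/7)*0)*91 = 0*91 = 0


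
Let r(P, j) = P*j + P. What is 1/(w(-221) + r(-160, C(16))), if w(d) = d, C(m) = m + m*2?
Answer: -1/8061 ≈ -0.00012405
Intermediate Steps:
C(m) = 3*m (C(m) = m + 2*m = 3*m)
r(P, j) = P + P*j
1/(w(-221) + r(-160, C(16))) = 1/(-221 - 160*(1 + 3*16)) = 1/(-221 - 160*(1 + 48)) = 1/(-221 - 160*49) = 1/(-221 - 7840) = 1/(-8061) = -1/8061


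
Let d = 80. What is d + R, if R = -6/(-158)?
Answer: 6323/79 ≈ 80.038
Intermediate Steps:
R = 3/79 (R = -6*(-1/158) = 3/79 ≈ 0.037975)
d + R = 80 + 3/79 = 6323/79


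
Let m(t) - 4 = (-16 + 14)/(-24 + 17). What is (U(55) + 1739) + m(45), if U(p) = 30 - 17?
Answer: 12294/7 ≈ 1756.3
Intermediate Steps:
U(p) = 13
m(t) = 30/7 (m(t) = 4 + (-16 + 14)/(-24 + 17) = 4 - 2/(-7) = 4 - 2*(-⅐) = 4 + 2/7 = 30/7)
(U(55) + 1739) + m(45) = (13 + 1739) + 30/7 = 1752 + 30/7 = 12294/7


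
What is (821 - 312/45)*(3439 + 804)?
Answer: 51811273/15 ≈ 3.4541e+6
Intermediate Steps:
(821 - 312/45)*(3439 + 804) = (821 - 312*1/45)*4243 = (821 - 104/15)*4243 = (12211/15)*4243 = 51811273/15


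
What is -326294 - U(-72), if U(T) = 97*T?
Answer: -319310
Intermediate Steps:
-326294 - U(-72) = -326294 - 97*(-72) = -326294 - 1*(-6984) = -326294 + 6984 = -319310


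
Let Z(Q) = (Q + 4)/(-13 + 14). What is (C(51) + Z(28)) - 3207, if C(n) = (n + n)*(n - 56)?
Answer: -3685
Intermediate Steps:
C(n) = 2*n*(-56 + n) (C(n) = (2*n)*(-56 + n) = 2*n*(-56 + n))
Z(Q) = 4 + Q (Z(Q) = (4 + Q)/1 = (4 + Q)*1 = 4 + Q)
(C(51) + Z(28)) - 3207 = (2*51*(-56 + 51) + (4 + 28)) - 3207 = (2*51*(-5) + 32) - 3207 = (-510 + 32) - 3207 = -478 - 3207 = -3685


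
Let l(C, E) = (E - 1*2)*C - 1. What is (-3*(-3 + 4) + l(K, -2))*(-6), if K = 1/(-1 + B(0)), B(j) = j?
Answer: 0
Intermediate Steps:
K = -1 (K = 1/(-1 + 0) = 1/(-1) = -1)
l(C, E) = -1 + C*(-2 + E) (l(C, E) = (E - 2)*C - 1 = (-2 + E)*C - 1 = C*(-2 + E) - 1 = -1 + C*(-2 + E))
(-3*(-3 + 4) + l(K, -2))*(-6) = (-3*(-3 + 4) + (-1 - 2*(-1) - 1*(-2)))*(-6) = (-3*1 + (-1 + 2 + 2))*(-6) = (-3 + 3)*(-6) = 0*(-6) = 0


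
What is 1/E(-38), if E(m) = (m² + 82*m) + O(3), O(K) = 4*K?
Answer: -1/1660 ≈ -0.00060241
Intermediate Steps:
E(m) = 12 + m² + 82*m (E(m) = (m² + 82*m) + 4*3 = (m² + 82*m) + 12 = 12 + m² + 82*m)
1/E(-38) = 1/(12 + (-38)² + 82*(-38)) = 1/(12 + 1444 - 3116) = 1/(-1660) = -1/1660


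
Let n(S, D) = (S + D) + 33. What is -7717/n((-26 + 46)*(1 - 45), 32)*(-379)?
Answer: -2924743/815 ≈ -3588.6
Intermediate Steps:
n(S, D) = 33 + D + S (n(S, D) = (D + S) + 33 = 33 + D + S)
-7717/n((-26 + 46)*(1 - 45), 32)*(-379) = -7717/(33 + 32 + (-26 + 46)*(1 - 45))*(-379) = -7717/(33 + 32 + 20*(-44))*(-379) = -7717/(33 + 32 - 880)*(-379) = -7717/(-815)*(-379) = -7717*(-1/815)*(-379) = (7717/815)*(-379) = -2924743/815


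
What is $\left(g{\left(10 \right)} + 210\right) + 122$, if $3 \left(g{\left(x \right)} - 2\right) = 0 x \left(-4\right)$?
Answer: $334$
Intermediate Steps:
$g{\left(x \right)} = 2$ ($g{\left(x \right)} = 2 + \frac{0 x \left(-4\right)}{3} = 2 + \frac{0 \left(-4\right)}{3} = 2 + \frac{1}{3} \cdot 0 = 2 + 0 = 2$)
$\left(g{\left(10 \right)} + 210\right) + 122 = \left(2 + 210\right) + 122 = 212 + 122 = 334$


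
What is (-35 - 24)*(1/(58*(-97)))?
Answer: 59/5626 ≈ 0.010487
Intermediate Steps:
(-35 - 24)*(1/(58*(-97))) = -59*(-1)/(58*97) = -59*(-1/5626) = 59/5626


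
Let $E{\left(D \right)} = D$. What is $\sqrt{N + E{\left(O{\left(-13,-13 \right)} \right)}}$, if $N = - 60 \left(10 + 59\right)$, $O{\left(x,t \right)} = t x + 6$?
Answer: $i \sqrt{3965} \approx 62.968 i$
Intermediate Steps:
$O{\left(x,t \right)} = 6 + t x$
$N = -4140$ ($N = \left(-60\right) 69 = -4140$)
$\sqrt{N + E{\left(O{\left(-13,-13 \right)} \right)}} = \sqrt{-4140 + \left(6 - -169\right)} = \sqrt{-4140 + \left(6 + 169\right)} = \sqrt{-4140 + 175} = \sqrt{-3965} = i \sqrt{3965}$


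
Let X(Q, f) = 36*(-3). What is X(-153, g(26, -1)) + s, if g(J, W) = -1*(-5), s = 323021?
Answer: 322913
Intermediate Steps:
g(J, W) = 5
X(Q, f) = -108
X(-153, g(26, -1)) + s = -108 + 323021 = 322913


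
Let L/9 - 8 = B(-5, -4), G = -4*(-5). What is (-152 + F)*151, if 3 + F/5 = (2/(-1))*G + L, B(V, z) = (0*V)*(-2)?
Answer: -1057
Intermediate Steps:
G = 20
B(V, z) = 0 (B(V, z) = 0*(-2) = 0)
L = 72 (L = 72 + 9*0 = 72 + 0 = 72)
F = 145 (F = -15 + 5*((2/(-1))*20 + 72) = -15 + 5*((2*(-1))*20 + 72) = -15 + 5*(-2*20 + 72) = -15 + 5*(-40 + 72) = -15 + 5*32 = -15 + 160 = 145)
(-152 + F)*151 = (-152 + 145)*151 = -7*151 = -1057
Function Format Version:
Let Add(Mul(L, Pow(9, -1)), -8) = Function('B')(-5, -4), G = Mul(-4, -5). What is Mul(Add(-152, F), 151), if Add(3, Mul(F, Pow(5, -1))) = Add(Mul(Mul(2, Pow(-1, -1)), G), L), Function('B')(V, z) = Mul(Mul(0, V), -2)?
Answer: -1057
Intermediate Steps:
G = 20
Function('B')(V, z) = 0 (Function('B')(V, z) = Mul(0, -2) = 0)
L = 72 (L = Add(72, Mul(9, 0)) = Add(72, 0) = 72)
F = 145 (F = Add(-15, Mul(5, Add(Mul(Mul(2, Pow(-1, -1)), 20), 72))) = Add(-15, Mul(5, Add(Mul(Mul(2, -1), 20), 72))) = Add(-15, Mul(5, Add(Mul(-2, 20), 72))) = Add(-15, Mul(5, Add(-40, 72))) = Add(-15, Mul(5, 32)) = Add(-15, 160) = 145)
Mul(Add(-152, F), 151) = Mul(Add(-152, 145), 151) = Mul(-7, 151) = -1057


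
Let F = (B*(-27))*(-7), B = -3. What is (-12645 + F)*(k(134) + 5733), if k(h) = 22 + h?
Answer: -77805468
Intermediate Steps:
F = -567 (F = -3*(-27)*(-7) = 81*(-7) = -567)
(-12645 + F)*(k(134) + 5733) = (-12645 - 567)*((22 + 134) + 5733) = -13212*(156 + 5733) = -13212*5889 = -77805468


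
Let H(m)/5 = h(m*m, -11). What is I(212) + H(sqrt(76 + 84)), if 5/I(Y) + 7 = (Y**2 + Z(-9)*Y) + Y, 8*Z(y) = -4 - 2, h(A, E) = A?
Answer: 7198401/8998 ≈ 800.00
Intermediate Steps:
Z(y) = -3/4 (Z(y) = (-4 - 2)/8 = (1/8)*(-6) = -3/4)
I(Y) = 5/(-7 + Y**2 + Y/4) (I(Y) = 5/(-7 + ((Y**2 - 3*Y/4) + Y)) = 5/(-7 + (Y**2 + Y/4)) = 5/(-7 + Y**2 + Y/4))
H(m) = 5*m**2 (H(m) = 5*(m*m) = 5*m**2)
I(212) + H(sqrt(76 + 84)) = 20/(-28 + 212 + 4*212**2) + 5*(sqrt(76 + 84))**2 = 20/(-28 + 212 + 4*44944) + 5*(sqrt(160))**2 = 20/(-28 + 212 + 179776) + 5*(4*sqrt(10))**2 = 20/179960 + 5*160 = 20*(1/179960) + 800 = 1/8998 + 800 = 7198401/8998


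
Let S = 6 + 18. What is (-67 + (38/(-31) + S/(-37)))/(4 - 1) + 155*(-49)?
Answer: -8737798/1147 ≈ -7618.0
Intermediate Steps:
S = 24
(-67 + (38/(-31) + S/(-37)))/(4 - 1) + 155*(-49) = (-67 + (38/(-31) + 24/(-37)))/(4 - 1) + 155*(-49) = (-67 + (38*(-1/31) + 24*(-1/37)))/3 - 7595 = (-67 + (-38/31 - 24/37))*(⅓) - 7595 = (-67 - 2150/1147)*(⅓) - 7595 = -78999/1147*⅓ - 7595 = -26333/1147 - 7595 = -8737798/1147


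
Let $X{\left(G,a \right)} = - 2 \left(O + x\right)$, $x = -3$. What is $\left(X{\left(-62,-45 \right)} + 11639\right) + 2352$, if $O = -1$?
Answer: $13999$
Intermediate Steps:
$X{\left(G,a \right)} = 8$ ($X{\left(G,a \right)} = - 2 \left(-1 - 3\right) = \left(-2\right) \left(-4\right) = 8$)
$\left(X{\left(-62,-45 \right)} + 11639\right) + 2352 = \left(8 + 11639\right) + 2352 = 11647 + 2352 = 13999$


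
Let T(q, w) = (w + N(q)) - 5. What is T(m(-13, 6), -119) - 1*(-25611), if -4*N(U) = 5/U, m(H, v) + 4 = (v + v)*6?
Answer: 6932459/272 ≈ 25487.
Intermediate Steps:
m(H, v) = -4 + 12*v (m(H, v) = -4 + (v + v)*6 = -4 + (2*v)*6 = -4 + 12*v)
N(U) = -5/(4*U)
T(q, w) = -5 + w - 5/(4*q) (T(q, w) = (w - 5/(4*q)) - 5 = -5 + w - 5/(4*q))
T(m(-13, 6), -119) - 1*(-25611) = (-5 - 119 - 5/(4*(-4 + 12*6))) - 1*(-25611) = (-5 - 119 - 5/(4*(-4 + 72))) + 25611 = (-5 - 119 - 5/4/68) + 25611 = (-5 - 119 - 5/4*1/68) + 25611 = (-5 - 119 - 5/272) + 25611 = -33733/272 + 25611 = 6932459/272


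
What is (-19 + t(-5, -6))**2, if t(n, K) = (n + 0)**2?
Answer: 36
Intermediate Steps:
t(n, K) = n**2
(-19 + t(-5, -6))**2 = (-19 + (-5)**2)**2 = (-19 + 25)**2 = 6**2 = 36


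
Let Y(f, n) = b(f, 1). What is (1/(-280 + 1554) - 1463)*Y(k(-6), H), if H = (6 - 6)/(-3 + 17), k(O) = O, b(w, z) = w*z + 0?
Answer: 5591583/637 ≈ 8778.0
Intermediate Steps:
b(w, z) = w*z
H = 0 (H = 0/14 = 0*(1/14) = 0)
Y(f, n) = f (Y(f, n) = f*1 = f)
(1/(-280 + 1554) - 1463)*Y(k(-6), H) = (1/(-280 + 1554) - 1463)*(-6) = (1/1274 - 1463)*(-6) = -1863861/1274*(-6) = 5591583/637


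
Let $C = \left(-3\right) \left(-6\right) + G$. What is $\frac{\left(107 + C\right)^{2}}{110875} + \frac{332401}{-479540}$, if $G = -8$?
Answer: $- \frac{6058107563}{10633799500} \approx -0.5697$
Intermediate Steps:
$C = 10$ ($C = \left(-3\right) \left(-6\right) - 8 = 18 - 8 = 10$)
$\frac{\left(107 + C\right)^{2}}{110875} + \frac{332401}{-479540} = \frac{\left(107 + 10\right)^{2}}{110875} + \frac{332401}{-479540} = 117^{2} \cdot \frac{1}{110875} + 332401 \left(- \frac{1}{479540}\right) = 13689 \cdot \frac{1}{110875} - \frac{332401}{479540} = \frac{13689}{110875} - \frac{332401}{479540} = - \frac{6058107563}{10633799500}$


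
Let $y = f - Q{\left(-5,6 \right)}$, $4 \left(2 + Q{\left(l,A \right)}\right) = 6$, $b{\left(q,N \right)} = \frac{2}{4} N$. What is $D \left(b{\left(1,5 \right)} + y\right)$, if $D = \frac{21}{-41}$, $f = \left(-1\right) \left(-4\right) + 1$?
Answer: $- \frac{168}{41} \approx -4.0976$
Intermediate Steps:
$b{\left(q,N \right)} = \frac{N}{2}$ ($b{\left(q,N \right)} = 2 \cdot \frac{1}{4} N = \frac{N}{2}$)
$f = 5$ ($f = 4 + 1 = 5$)
$Q{\left(l,A \right)} = - \frac{1}{2}$ ($Q{\left(l,A \right)} = -2 + \frac{1}{4} \cdot 6 = -2 + \frac{3}{2} = - \frac{1}{2}$)
$D = - \frac{21}{41}$ ($D = 21 \left(- \frac{1}{41}\right) = - \frac{21}{41} \approx -0.5122$)
$y = \frac{11}{2}$ ($y = 5 - - \frac{1}{2} = 5 + \frac{1}{2} = \frac{11}{2} \approx 5.5$)
$D \left(b{\left(1,5 \right)} + y\right) = - \frac{21 \left(\frac{1}{2} \cdot 5 + \frac{11}{2}\right)}{41} = - \frac{21 \left(\frac{5}{2} + \frac{11}{2}\right)}{41} = \left(- \frac{21}{41}\right) 8 = - \frac{168}{41}$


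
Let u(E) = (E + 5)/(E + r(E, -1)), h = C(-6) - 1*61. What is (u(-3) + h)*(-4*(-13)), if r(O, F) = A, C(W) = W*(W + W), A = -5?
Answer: 559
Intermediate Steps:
C(W) = 2*W**2 (C(W) = W*(2*W) = 2*W**2)
r(O, F) = -5
h = 11 (h = 2*(-6)**2 - 1*61 = 2*36 - 61 = 72 - 61 = 11)
u(E) = (5 + E)/(-5 + E) (u(E) = (E + 5)/(E - 5) = (5 + E)/(-5 + E))
(u(-3) + h)*(-4*(-13)) = ((5 - 3)/(-5 - 3) + 11)*(-4*(-13)) = (2/(-8) + 11)*52 = (-1/8*2 + 11)*52 = (-1/4 + 11)*52 = (43/4)*52 = 559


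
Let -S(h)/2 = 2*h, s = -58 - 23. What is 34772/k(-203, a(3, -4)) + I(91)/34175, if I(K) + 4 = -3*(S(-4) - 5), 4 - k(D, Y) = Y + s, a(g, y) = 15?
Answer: 118833051/239225 ≈ 496.74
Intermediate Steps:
s = -81
S(h) = -4*h
k(D, Y) = 85 - Y (k(D, Y) = 4 - (Y - 81) = 4 - (-81 + Y) = 4 + (81 - Y) = 85 - Y)
I(K) = -37 (I(K) = -4 - 3*(-4*(-4) - 5) = -4 - 3*(16 - 5) = -4 - 3*11 = -4 - 33 = -37)
34772/k(-203, a(3, -4)) + I(91)/34175 = 34772/(85 - 1*15) - 37/34175 = 34772/(85 - 15) - 37*1/34175 = 34772/70 - 37/34175 = 34772*(1/70) - 37/34175 = 17386/35 - 37/34175 = 118833051/239225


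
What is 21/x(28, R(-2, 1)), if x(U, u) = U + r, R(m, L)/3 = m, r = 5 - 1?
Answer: 21/32 ≈ 0.65625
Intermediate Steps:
r = 4
R(m, L) = 3*m
x(U, u) = 4 + U (x(U, u) = U + 4 = 4 + U)
21/x(28, R(-2, 1)) = 21/(4 + 28) = 21/32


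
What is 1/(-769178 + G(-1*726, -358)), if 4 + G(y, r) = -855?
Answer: -1/770037 ≈ -1.2986e-6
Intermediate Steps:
G(y, r) = -859 (G(y, r) = -4 - 855 = -859)
1/(-769178 + G(-1*726, -358)) = 1/(-769178 - 859) = 1/(-770037) = -1/770037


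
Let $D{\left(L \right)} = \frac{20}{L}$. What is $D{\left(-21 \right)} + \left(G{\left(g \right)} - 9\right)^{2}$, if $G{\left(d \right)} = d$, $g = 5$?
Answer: $\frac{316}{21} \approx 15.048$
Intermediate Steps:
$D{\left(-21 \right)} + \left(G{\left(g \right)} - 9\right)^{2} = \frac{20}{-21} + \left(5 - 9\right)^{2} = 20 \left(- \frac{1}{21}\right) + \left(-4\right)^{2} = - \frac{20}{21} + 16 = \frac{316}{21}$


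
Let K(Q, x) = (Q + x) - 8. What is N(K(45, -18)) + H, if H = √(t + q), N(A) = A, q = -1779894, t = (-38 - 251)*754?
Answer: 19 + 10*I*√19978 ≈ 19.0 + 1413.4*I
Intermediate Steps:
t = -217906 (t = -289*754 = -217906)
K(Q, x) = -8 + Q + x
H = 10*I*√19978 (H = √(-217906 - 1779894) = √(-1997800) = 10*I*√19978 ≈ 1413.4*I)
N(K(45, -18)) + H = (-8 + 45 - 18) + 10*I*√19978 = 19 + 10*I*√19978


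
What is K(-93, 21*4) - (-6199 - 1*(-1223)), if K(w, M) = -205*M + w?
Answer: -12337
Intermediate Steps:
K(w, M) = w - 205*M
K(-93, 21*4) - (-6199 - 1*(-1223)) = (-93 - 4305*4) - (-6199 - 1*(-1223)) = (-93 - 205*84) - (-6199 + 1223) = (-93 - 17220) - 1*(-4976) = -17313 + 4976 = -12337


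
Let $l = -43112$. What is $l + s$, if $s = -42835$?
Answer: $-85947$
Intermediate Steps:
$l + s = -43112 - 42835 = -85947$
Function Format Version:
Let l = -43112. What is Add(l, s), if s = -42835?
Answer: -85947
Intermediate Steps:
Add(l, s) = Add(-43112, -42835) = -85947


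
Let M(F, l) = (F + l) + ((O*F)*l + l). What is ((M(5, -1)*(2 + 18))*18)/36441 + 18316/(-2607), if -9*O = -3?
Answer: -24674148/3518581 ≈ -7.0125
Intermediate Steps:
O = ⅓ (O = -⅑*(-3) = ⅓ ≈ 0.33333)
M(F, l) = F + 2*l + F*l/3 (M(F, l) = (F + l) + ((F/3)*l + l) = (F + l) + (F*l/3 + l) = (F + l) + (l + F*l/3) = F + 2*l + F*l/3)
((M(5, -1)*(2 + 18))*18)/36441 + 18316/(-2607) = (((5 + 2*(-1) + (⅓)*5*(-1))*(2 + 18))*18)/36441 + 18316/(-2607) = (((5 - 2 - 5/3)*20)*18)*(1/36441) + 18316*(-1/2607) = (((4/3)*20)*18)*(1/36441) - 18316/2607 = ((80/3)*18)*(1/36441) - 18316/2607 = 480*(1/36441) - 18316/2607 = 160/12147 - 18316/2607 = -24674148/3518581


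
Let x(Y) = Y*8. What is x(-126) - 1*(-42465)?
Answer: 41457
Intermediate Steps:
x(Y) = 8*Y
x(-126) - 1*(-42465) = 8*(-126) - 1*(-42465) = -1008 + 42465 = 41457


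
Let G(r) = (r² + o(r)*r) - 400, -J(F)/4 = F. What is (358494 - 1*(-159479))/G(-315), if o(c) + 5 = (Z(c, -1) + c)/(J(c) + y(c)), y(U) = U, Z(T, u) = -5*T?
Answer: 517973/99980 ≈ 5.1808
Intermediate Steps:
J(F) = -4*F
o(c) = -11/3 (o(c) = -5 + (-5*c + c)/(-4*c + c) = -5 + (-4*c)/((-3*c)) = -5 + (-4*c)*(-1/(3*c)) = -5 + 4/3 = -11/3)
G(r) = -400 + r² - 11*r/3 (G(r) = (r² - 11*r/3) - 400 = -400 + r² - 11*r/3)
(358494 - 1*(-159479))/G(-315) = (358494 - 1*(-159479))/(-400 + (-315)² - 11/3*(-315)) = (358494 + 159479)/(-400 + 99225 + 1155) = 517973/99980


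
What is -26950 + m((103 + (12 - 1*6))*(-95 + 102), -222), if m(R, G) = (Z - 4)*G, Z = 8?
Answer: -27838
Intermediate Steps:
m(R, G) = 4*G (m(R, G) = (8 - 4)*G = 4*G)
-26950 + m((103 + (12 - 1*6))*(-95 + 102), -222) = -26950 + 4*(-222) = -26950 - 888 = -27838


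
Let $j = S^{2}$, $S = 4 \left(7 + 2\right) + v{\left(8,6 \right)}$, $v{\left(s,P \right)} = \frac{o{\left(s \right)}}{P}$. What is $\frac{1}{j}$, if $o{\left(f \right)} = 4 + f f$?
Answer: $\frac{9}{20164} \approx 0.00044634$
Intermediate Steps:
$o{\left(f \right)} = 4 + f^{2}$
$v{\left(s,P \right)} = \frac{4 + s^{2}}{P}$
$S = \frac{142}{3}$ ($S = 4 \left(7 + 2\right) + \frac{4 + 8^{2}}{6} = 4 \cdot 9 + \frac{4 + 64}{6} = 36 + \frac{1}{6} \cdot 68 = 36 + \frac{34}{3} = \frac{142}{3} \approx 47.333$)
$j = \frac{20164}{9}$ ($j = \left(\frac{142}{3}\right)^{2} = \frac{20164}{9} \approx 2240.4$)
$\frac{1}{j} = \frac{1}{\frac{20164}{9}} = \frac{9}{20164}$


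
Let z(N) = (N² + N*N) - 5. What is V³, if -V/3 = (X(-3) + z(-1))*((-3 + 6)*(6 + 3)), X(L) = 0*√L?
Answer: 14348907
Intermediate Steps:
X(L) = 0
z(N) = -5 + 2*N² (z(N) = (N² + N²) - 5 = 2*N² - 5 = -5 + 2*N²)
V = 243 (V = -3*(0 + (-5 + 2*(-1)²))*(-3 + 6)*(6 + 3) = -3*(0 + (-5 + 2*1))*3*9 = -3*(0 + (-5 + 2))*27 = -3*(0 - 3)*27 = -(-9)*27 = -3*(-81) = 243)
V³ = 243³ = 14348907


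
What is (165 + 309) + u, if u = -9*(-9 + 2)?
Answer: 537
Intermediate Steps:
u = 63 (u = -9*(-7) = 63)
(165 + 309) + u = (165 + 309) + 63 = 474 + 63 = 537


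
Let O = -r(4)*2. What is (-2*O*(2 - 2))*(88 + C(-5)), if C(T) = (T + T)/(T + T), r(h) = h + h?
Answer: 0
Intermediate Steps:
r(h) = 2*h
C(T) = 1 (C(T) = (2*T)/((2*T)) = (2*T)*(1/(2*T)) = 1)
O = -16 (O = -2*4*2 = -1*8*2 = -8*2 = -16)
(-2*O*(2 - 2))*(88 + C(-5)) = (-(-32)*(2 - 2))*(88 + 1) = -(-32)*0*89 = -2*0*89 = 0*89 = 0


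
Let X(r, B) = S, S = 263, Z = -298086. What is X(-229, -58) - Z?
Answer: 298349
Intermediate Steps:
X(r, B) = 263
X(-229, -58) - Z = 263 - 1*(-298086) = 263 + 298086 = 298349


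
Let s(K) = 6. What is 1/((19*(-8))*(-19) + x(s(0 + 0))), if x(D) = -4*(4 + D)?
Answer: 1/2848 ≈ 0.00035112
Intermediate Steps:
x(D) = -16 - 4*D
1/((19*(-8))*(-19) + x(s(0 + 0))) = 1/((19*(-8))*(-19) + (-16 - 4*6)) = 1/(-152*(-19) + (-16 - 24)) = 1/(2888 - 40) = 1/2848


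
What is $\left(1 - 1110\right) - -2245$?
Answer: $1136$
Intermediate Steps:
$\left(1 - 1110\right) - -2245 = \left(1 - 1110\right) + 2245 = -1109 + 2245 = 1136$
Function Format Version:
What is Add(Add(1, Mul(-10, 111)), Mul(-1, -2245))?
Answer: 1136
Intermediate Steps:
Add(Add(1, Mul(-10, 111)), Mul(-1, -2245)) = Add(Add(1, -1110), 2245) = Add(-1109, 2245) = 1136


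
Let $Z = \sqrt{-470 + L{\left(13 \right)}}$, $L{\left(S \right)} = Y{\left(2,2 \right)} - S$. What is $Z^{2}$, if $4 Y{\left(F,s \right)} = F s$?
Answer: $-482$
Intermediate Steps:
$Y{\left(F,s \right)} = \frac{F s}{4}$
$L{\left(S \right)} = 1 - S$ ($L{\left(S \right)} = \frac{1}{4} \cdot 2 \cdot 2 - S = 1 - S$)
$Z = i \sqrt{482}$ ($Z = \sqrt{-470 + \left(1 - 13\right)} = \sqrt{-470 - 12} = \sqrt{-482} = i \sqrt{482} \approx 21.954 i$)
$Z^{2} = \left(i \sqrt{482}\right)^{2} = -482$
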